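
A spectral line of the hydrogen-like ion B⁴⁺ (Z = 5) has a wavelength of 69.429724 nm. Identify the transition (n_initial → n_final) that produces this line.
n = 10 → n = 4

First, find the photon energy from the wavelength (hc = 1239.84 eV·nm):
E = hc/λ = 1239.84 eV·nm / 69.429724 nm = 17.857481 eV

The energy levels of B⁴⁺ satisfy E_n = -13.6057 × 5² / n² eV, so an emission n_i → n_f releases
ΔE = 13.6057 × 5² × (1/n_f² − 1/n_i²) eV.

Setting ΔE equal to the photon energy:
1/n_f² − 1/n_i² = 17.857481 / (13.6057 × 5²) = 0.052499999

Since 1/n_i² must be positive, we need 1/n_f² > 0.052499999, i.e. n_f ≤ 4. For each allowed n_f, solve n_i = (1/n_f² − 0.052499999)^(−1/2) and check whether it is a whole number:
  n_f = 1: 1/n_i² = 1.000000000 − 0.052499999 = 0.947500001 → n_i = 1.027  (not an integer) ✗
  n_f = 2: 1/n_i² = 0.250000000 − 0.052499999 = 0.197500001 → n_i = 2.250  (not an integer) ✗
  n_f = 3: 1/n_i² = 0.111111111 − 0.052499999 = 0.058611112 → n_i = 4.131  (not an integer) ✗
  n_f = 4: 1/n_i² = 0.062500000 − 0.052499999 = 0.010000001 → n_i = 10.000  → integer, n_i = 10 ✓

Only n_f = 4 gives an integer upper level, n_i = 10.

The transition is from n = 10 to n = 4 (emission).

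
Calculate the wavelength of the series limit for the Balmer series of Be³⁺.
22.78163 nm

The series limit corresponds to the transition from n = ∞ to n = 2.
This is the highest energy (shortest wavelength) transition in the Balmer series.

E_∞ = 0 eV
E_2 = -13.6057 × 4² / 2² = -54.4228000 eV

Energy at series limit:
ΔE = E_∞ - E_2 = 0 - (-54.4228000) = 54.4228000 eV
λ = hc/E = 1239.84 eV·nm / 54.4228000 eV = 22.78163 nm

This energy equals the ionization energy from the n = 2 state of Be³⁺.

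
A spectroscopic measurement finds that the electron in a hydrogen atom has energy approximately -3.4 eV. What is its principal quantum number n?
n = 2

The exact energy levels follow E_n = -13.6057 eV / n².

The measured value (-3.4 eV) is reported to only 2 significant figures, so we must test candidate n values and see which one matches to that precision.

Candidate energies:
  n = 1:  E = -13.6057/1² = -13.60570 eV
  n = 2:  E = -13.6057/2² = -3.40143 eV  ← matches
  n = 3:  E = -13.6057/3² = -1.51174 eV
  n = 4:  E = -13.6057/4² = -0.85036 eV

Checking against the measurement of -3.4 eV (2 sig figs), only n = 2 agrees:
E_2 = -3.40143 eV, which rounds to -3.4 eV ✓

Therefore n = 2.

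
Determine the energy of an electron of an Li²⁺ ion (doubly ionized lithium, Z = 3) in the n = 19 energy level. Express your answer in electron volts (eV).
-0.33920 eV

The energy levels of a hydrogen-like atom are given by:
E_n = -13.6057 Z² / n² eV  (with Z = 3 for Li²⁺)

For n = 19:
E_19 = -13.6057 × 3² / 19²
E_19 = -13.6057 × 9 / 361
E_19 = -0.33920 eV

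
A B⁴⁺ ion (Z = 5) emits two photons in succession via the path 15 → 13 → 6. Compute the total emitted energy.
7.9367 eV

The energy levels of B⁴⁺ are E_n = -13.6057 × 5² / n² eV.

First transition (15 → 13):
ΔE₁ = |E_13 - E_15|
ΔE₁ = |-2.0126775148 - (-1.5117444444)| = 0.5009331 eV

Second transition (13 → 6):
ΔE₂ = |E_6 - E_13|
ΔE₂ = |-9.4484027778 - (-2.0126775148)| = 7.4357253 eV

Total energy released:
E_total = ΔE₁ + ΔE₂ = 0.5009331 + 7.4357253 = 7.9367 eV

Note: This equals the direct transition 15 → 6: 7.9367 eV ✓
Energy is conserved regardless of the path taken.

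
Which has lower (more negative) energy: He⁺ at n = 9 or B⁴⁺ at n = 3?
B⁴⁺ at n = 3 (E = -37.794 eV)

Using E_n = -13.6057 Z² / n² eV:

He⁺ (Z = 2) at n = 9:
E = -13.6057 × 2² / 9² = -13.6057 × 4 / 81 = -0.671886 eV

B⁴⁺ (Z = 5) at n = 3:
E = -13.6057 × 5² / 3² = -13.6057 × 25 / 9 = -37.793611 eV

Since -37.793611 eV < -0.671886 eV,
B⁴⁺ at n = 3 is more tightly bound (requires more energy to ionize).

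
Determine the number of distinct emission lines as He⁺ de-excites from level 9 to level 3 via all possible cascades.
21

The electron can occupy levels n = 3, 4, ..., 9 during de-excitation — that is m = 9 - 3 + 1 = 7 distinct levels.

The number of distinct spectral lines equals the number of ways to choose 2 of these m levels (each pair gives one possible emission transition):

Number of lines = m(m-1)/2 = 7×6/2 = 21

These correspond to all possible transitions between the 7 levels:
9 → 8, 9 → 7, 9 → 6, 9 → 5, 9 → 4, 9 → 3, 8 → 7, 8 → 6...

Each transition produces a photon with a unique energy (and thus wavelength). This count does not depend on Z.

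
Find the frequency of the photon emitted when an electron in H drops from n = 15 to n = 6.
7.67630e+13 Hz

First, find the transition energy:
E_15 = -13.6057 / 15² = -0.060469778 eV
E_6 = -13.6057 / 6² = -0.377936111 eV
|ΔE| = |E_6 - E_15| = 0.317466333 eV

Convert to Joules: E = 0.317466333 eV × (1.602177 × 10⁻¹⁹ J/eV) = 5.0863726e-20 J

Using E = hf:
f = E/h = 5.0863726e-20 J / (6.62607 × 10⁻³⁴ J·s)
f = 7.67630e+13 Hz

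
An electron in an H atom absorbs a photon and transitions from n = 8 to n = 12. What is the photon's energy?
0.11811 eV

The energy levels of a hydrogen-like atom are E_n = -13.6057 eV / n².

Energy at n = 8: E_8 = -13.6057 / 8² = -0.21258906 eV
Energy at n = 12: E_12 = -13.6057 / 12² = -0.09448403 eV

The excitation energy is the difference:
ΔE = E_12 - E_8
ΔE = -0.09448403 - (-0.21258906)
ΔE = 0.11811 eV

Since this is positive, energy must be absorbed (photon absorption).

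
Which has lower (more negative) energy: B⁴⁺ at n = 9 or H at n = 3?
B⁴⁺ at n = 9 (E = -4.1993 eV)

Using E_n = -13.6057 Z² / n² eV:

B⁴⁺ (Z = 5) at n = 9:
E = -13.6057 × 5² / 9² = -13.6057 × 25 / 81 = -4.1992901 eV

H (Z = 1) at n = 3:
E = -13.6057 × 1² / 3² = -13.6057 × 1 / 9 = -1.5117444 eV

Since -4.1992901 eV < -1.5117444 eV,
B⁴⁺ at n = 9 is more tightly bound (requires more energy to ionize).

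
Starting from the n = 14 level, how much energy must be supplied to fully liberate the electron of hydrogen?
0.069417 eV

The ionization energy is the energy needed to remove the electron completely (n → ∞).

For hydrogen, E_n = -13.6057 eV / n².

At n = 14: E_14 = -13.6057 / 14² = -0.069416837 eV
At n = ∞: E_∞ = 0 eV

Ionization energy = E_∞ - E_14 = 0 - (-0.069416837) = 0.069416837 eV
Ionization energy ≈ 0.069417 eV

This is also called the binding energy of the electron in state n = 14.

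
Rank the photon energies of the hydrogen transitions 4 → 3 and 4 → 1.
4 → 1

Calculate the energy for each transition:

Transition 4 → 3:
ΔE₁ = |E_3 - E_4| = |-13.6057/3² - (-13.6057/4²)|
ΔE₁ = |-1.51174444 - (-0.85035625)| = 0.66139 eV

Transition 4 → 1:
ΔE₂ = |E_1 - E_4| = |-13.6057/1² - (-13.6057/4²)|
ΔE₂ = |-13.60570000 - (-0.85035625)| = 12.75534 eV

Since 12.75534 eV > 0.66139 eV, the transition 4 → 1 emits the more energetic photon.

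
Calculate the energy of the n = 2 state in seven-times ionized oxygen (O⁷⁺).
-217.691 eV

For hydrogen-like ions, the energy levels scale with Z²:
E_n = -13.6057 Z² / n² eV

For O⁷⁺ (Z = 8) at n = 2:
E_2 = -13.6057 × 8² / 2²
E_2 = -13.6057 × 64 / 4
E_2 = -870.7648 / 4
E_2 = -217.691 eV

The energy is 64 times more negative than hydrogen at the same n due to the stronger nuclear charge.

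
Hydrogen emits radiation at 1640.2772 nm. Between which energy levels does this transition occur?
n = 12 → n = 4

First, find the photon energy from the wavelength (hc = 1239.84 eV·nm):
E = hc/λ = 1239.84 eV·nm / 1640.2772 nm = 0.75587224 eV

The energy levels of hydrogen satisfy E_n = -13.6057 / n² eV, so an emission n_i → n_f releases
ΔE = 13.6057 × (1/n_f² − 1/n_i²) eV.

Setting ΔE equal to the photon energy:
1/n_f² − 1/n_i² = 0.75587224 / 13.6057 = 0.055555557

Since 1/n_i² must be positive, we need 1/n_f² > 0.055555557, i.e. n_f ≤ 4. For each allowed n_f, solve n_i = (1/n_f² − 0.055555557)^(−1/2) and check whether it is a whole number:
  n_f = 1: 1/n_i² = 1.000000000 − 0.055555557 = 0.944444443 → n_i = 1.029  (not an integer) ✗
  n_f = 2: 1/n_i² = 0.250000000 − 0.055555557 = 0.194444443 → n_i = 2.268  (not an integer) ✗
  n_f = 3: 1/n_i² = 0.111111111 − 0.055555557 = 0.055555554 → n_i = 4.243  (not an integer) ✗
  n_f = 4: 1/n_i² = 0.062500000 − 0.055555557 = 0.006944443 → n_i = 12.000  → integer, n_i = 12 ✓

Only n_f = 4 gives an integer upper level, n_i = 12.

The transition is from n = 12 to n = 4 (emission).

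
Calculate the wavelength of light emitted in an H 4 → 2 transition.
486.008 nm

First, find the transition energy using E_n = -13.6057 / n² eV:
E_4 = -13.6057 / 4² = -0.8503563 eV
E_2 = -13.6057 / 2² = -3.4014250 eV

Photon energy: |ΔE| = |E_2 - E_4| = 2.5510687 eV

Convert to wavelength using E = hc/λ with hc = 1239.84 eV·nm:
λ = hc/E = 1239.84 eV·nm / 2.5510687 eV
λ = 486.008 nm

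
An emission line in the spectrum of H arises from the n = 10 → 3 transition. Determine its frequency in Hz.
3.33e+14 Hz

First, find the transition energy:
E_10 = -13.6057 / 10² = -0.13605700 eV
E_3 = -13.6057 / 3² = -1.51174444 eV
|ΔE| = |E_3 - E_10| = 1.37568744 eV

Convert to Joules: E = 1.37568744 eV × (1.602177 × 10⁻¹⁹ J/eV) = 2.2041e-19 J

Using E = hf:
f = E/h = 2.2041e-19 J / (6.62607 × 10⁻³⁴ J·s)
f = 3.33e+14 Hz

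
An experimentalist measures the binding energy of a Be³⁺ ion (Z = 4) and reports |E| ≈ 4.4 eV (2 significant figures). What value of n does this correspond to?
n = 7

The exact energy levels follow E_n = -13.6057 Z² / n² eV with Z = 4.

The measured value (-4.4 eV) is reported to only 2 significant figures, so we must test candidate n values and see which one matches to that precision.

Candidate energies:
  n = 5:  E = -13.6057 × 4² / 5² = -8.707648 eV
  n = 6:  E = -13.6057 × 4² / 6² = -6.046978 eV
  n = 7:  E = -13.6057 × 4² / 7² = -4.442678 eV  ← matches
  n = 8:  E = -13.6057 × 4² / 8² = -3.401425 eV
  n = 9:  E = -13.6057 × 4² / 9² = -2.687546 eV

Checking against the measurement of -4.4 eV (2 sig figs), only n = 7 agrees:
E_7 = -4.442678 eV, which rounds to -4.4 eV ✓

Therefore n = 7.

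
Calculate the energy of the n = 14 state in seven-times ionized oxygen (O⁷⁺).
-4.44268 eV

For hydrogen-like ions, the energy levels scale with Z²:
E_n = -13.6057 Z² / n² eV

For O⁷⁺ (Z = 8) at n = 14:
E_14 = -13.6057 × 8² / 14²
E_14 = -13.6057 × 64 / 196
E_14 = -870.7648 / 196
E_14 = -4.44268 eV

The energy is 64 times more negative than hydrogen at the same n due to the stronger nuclear charge.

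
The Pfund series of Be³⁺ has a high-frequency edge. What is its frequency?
2.11e+15 Hz

The series limit corresponds to the transition from n = ∞ to n = 5.
This is the highest energy (shortest wavelength) transition in the Pfund series.

E_∞ = 0 eV
E_5 = -13.6057 × 4² / 5² = -8.7076480 eV

Energy at series limit:
ΔE = E_∞ - E_5 = 0 - (-8.7076480) = 8.7076480 eV
E = 8.7076480 eV × (1.602177 × 10⁻¹⁹ J/eV) = 1.3951e-18 J
f = E/h = 1.3951e-18 J / (6.62607 × 10⁻³⁴ J·s) = 2.11e+15 Hz

This energy equals the ionization energy from the n = 5 state of Be³⁺.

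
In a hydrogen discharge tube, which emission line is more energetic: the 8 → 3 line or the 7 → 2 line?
7 → 2

Calculate the energy for each transition:

Transition 8 → 3:
ΔE₁ = |E_3 - E_8| = |-13.6057/3² - (-13.6057/8²)|
ΔE₁ = |-1.5117444444 - (-0.2125890625)| = 1.2991554 eV

Transition 7 → 2:
ΔE₂ = |E_2 - E_7| = |-13.6057/2² - (-13.6057/7²)|
ΔE₂ = |-3.4014250000 - (-0.2776673469)| = 3.1237577 eV

Since 3.1237577 eV > 1.2991554 eV, the transition 7 → 2 emits the more energetic photon.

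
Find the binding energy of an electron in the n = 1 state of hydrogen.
13.606 eV

The ionization energy is the energy needed to remove the electron completely (n → ∞).

For hydrogen, E_n = -13.6057 eV / n².

At n = 1: E_1 = -13.6057 / 1² = -13.605700 eV
At n = ∞: E_∞ = 0 eV

Ionization energy = E_∞ - E_1 = 0 - (-13.605700) = 13.605700 eV
Ionization energy ≈ 13.606 eV

This is also called the binding energy of the electron in state n = 1.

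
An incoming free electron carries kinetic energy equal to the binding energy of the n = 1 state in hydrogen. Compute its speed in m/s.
2.1877e+06 m/s (or 0.72974% of c)

The binding energy at n = 1 for hydrogen is:
E_1 = -13.6057/1² = -13.6057000 eV
|E_1| = 13.6057000 eV

Convert to Joules:
KE = 13.6057000 eV × (1.602177 × 10⁻¹⁹ J/eV) = 2.179874e-18 J

Using KE = ½mv²:
v = √(2·KE/m_e)
v = √(2 × 2.179874e-18 J / 9.10938 × 10⁻³¹ kg)
v = 2.1877e+06 m/s

This is approximately 0.72974% the speed of light.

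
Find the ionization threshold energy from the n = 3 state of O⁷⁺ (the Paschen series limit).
96.752 eV

The series limit corresponds to the transition from n = ∞ to n = 3.
This is the highest energy (shortest wavelength) transition in the Paschen series.

E_∞ = 0 eV
E_3 = -13.6057 × 8² / 3² = -96.752 eV

Energy at series limit:
ΔE = E_∞ - E_3 = 0 - (-96.752) = 96.752 eV

This energy equals the ionization energy from the n = 3 state of O⁷⁺.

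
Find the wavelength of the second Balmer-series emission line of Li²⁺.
54.000897 nm

The lines of a series are numbered from the longest wavelength (smallest ΔE) outward; the second line is the transition from n = n_f + 2 to n_f.
The Balmer series has all transitions ending at n_f = 2.

For Li²⁺ (Z = 3), the second line (β-line) is the jump from n = 4 to n = 2:
E_4 = -13.6057 × 3² / 4² = -7.65320625 eV
E_2 = -13.6057 × 3² / 2² = -30.61282500 eV
ΔE = E_4 - E_2 = 22.95961875 eV

λ = hc/E = 1239.84 eV·nm / 22.95961875 eV
λ = 54.000897 nm

This is the β-line of the Balmer series in Li²⁺.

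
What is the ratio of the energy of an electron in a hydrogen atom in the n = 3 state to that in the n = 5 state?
2.78

Using E_n = -13.6057 Z² / n² eV with Z = 1:

E_3 = -13.6057 / 3² = -13.6057 / 9 = -1.51174444 eV
E_5 = -13.6057 / 5² = -13.6057 / 25 = -0.54422800 eV

The ratio is:
E_3/E_5 = (-1.51174444) / (-0.54422800)
E_3/E_5 = (-13.6057/9) / (-13.6057/25)
E_3/E_5 = 25/9
E_3/E_5 = 2.78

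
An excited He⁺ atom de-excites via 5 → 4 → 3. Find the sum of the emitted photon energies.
3.87 eV

The energy levels of He⁺ are E_n = -13.6057 × 2² / n² eV.

First transition (5 → 4):
ΔE₁ = |E_4 - E_5|
ΔE₁ = |-3.40142500 - (-2.17691200)| = 1.22451 eV

Second transition (4 → 3):
ΔE₂ = |E_3 - E_4|
ΔE₂ = |-6.04697778 - (-3.40142500)| = 2.64555 eV

Total energy released:
E_total = ΔE₁ + ΔE₂ = 1.22451 + 2.64555 = 3.87 eV

Note: This equals the direct transition 5 → 3: 3.87 eV ✓
Energy is conserved regardless of the path taken.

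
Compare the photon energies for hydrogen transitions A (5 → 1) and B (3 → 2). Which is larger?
5 → 1

Calculate the energy for each transition:

Transition 5 → 1:
ΔE₁ = |E_1 - E_5| = |-13.6057/1² - (-13.6057/5²)|
ΔE₁ = |-13.605700000 - (-0.544228000)| = 13.061472 eV

Transition 3 → 2:
ΔE₂ = |E_2 - E_3| = |-13.6057/2² - (-13.6057/3²)|
ΔE₂ = |-3.401425000 - (-1.511744444)| = 1.889681 eV

Since 13.061472 eV > 1.889681 eV, the transition 5 → 1 emits the more energetic photon.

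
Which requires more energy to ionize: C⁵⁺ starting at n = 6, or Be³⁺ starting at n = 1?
Be³⁺ at n = 1 (E = -217.6912 eV)

Using E_n = -13.6057 Z² / n² eV:

C⁵⁺ (Z = 6) at n = 6:
E = -13.6057 × 6² / 6² = -13.6057 × 36 / 36 = -13.6057000 eV

Be³⁺ (Z = 4) at n = 1:
E = -13.6057 × 4² / 1² = -13.6057 × 16 / 1 = -217.6912000 eV

Since -217.6912000 eV < -13.6057000 eV,
Be³⁺ at n = 1 is more tightly bound (requires more energy to ionize).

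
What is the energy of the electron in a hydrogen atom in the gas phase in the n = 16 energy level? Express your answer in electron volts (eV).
-0.05 eV

The energy levels of a hydrogen-like atom are given by:
E_n = -13.6057 eV / n²

For n = 16:
E_16 = -13.6057 eV / 16²
E_16 = -13.6057 eV / 256
E_16 = -0.05 eV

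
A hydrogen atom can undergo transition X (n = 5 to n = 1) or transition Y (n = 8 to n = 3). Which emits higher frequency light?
5 → 1

Calculate the energy for each transition:

Transition 5 → 1:
ΔE₁ = |E_1 - E_5| = |-13.6057/1² - (-13.6057/5²)|
ΔE₁ = |-13.605700000 - (-0.544228000)| = 13.061472 eV

Transition 8 → 3:
ΔE₂ = |E_3 - E_8| = |-13.6057/3² - (-13.6057/8²)|
ΔE₂ = |-1.511744444 - (-0.212589063)| = 1.299155 eV

Since 13.061472 eV > 1.299155 eV, the transition 5 → 1 emits the more energetic photon.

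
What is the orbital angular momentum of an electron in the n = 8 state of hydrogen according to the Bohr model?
8.44e-34 J·s (or 8ℏ)

In the Bohr model, angular momentum is quantized:
L = nℏ

where ℏ = h/(2π) = 1.0546e-34 J·s

For n = 8:
L = 8 × 1.0546e-34 J·s
L = 8.44e-34 J·s

This can also be written as L = 8ℏ.
The angular momentum is an integer multiple of the reduced Planck constant.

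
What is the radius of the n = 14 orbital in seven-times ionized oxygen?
1.296484 nm (or 12.964842 Å)

The Bohr radius formula is:
r_n = n² a₀ / Z

where a₀ = 0.052917721 nm is the Bohr radius.

For O⁷⁺ (Z = 8) at n = 14:
r_14 = 14² × 0.052917721 nm / 8
r_14 = 196 × 0.052917721 nm / 8
r_14 = 10.3718733 nm / 8
r_14 = 1.296484 nm

The electron orbits at approximately 1.296484 nm from the nucleus.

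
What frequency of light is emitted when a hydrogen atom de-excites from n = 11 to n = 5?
1.0440e+14 Hz

First, find the transition energy:
E_11 = -13.6057 / 11² = -0.11244380 eV
E_5 = -13.6057 / 5² = -0.54422800 eV
|ΔE| = |E_5 - E_11| = 0.43178420 eV

Convert to Joules: E = 0.43178420 eV × (1.602177 × 10⁻¹⁹ J/eV) = 6.917947e-20 J

Using E = hf:
f = E/h = 6.917947e-20 J / (6.62607 × 10⁻³⁴ J·s)
f = 1.0440e+14 Hz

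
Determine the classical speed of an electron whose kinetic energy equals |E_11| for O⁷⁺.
1.5910e+06 m/s (or 0.531% of c)

The binding energy at n = 11 for O⁷⁺ is:
E_11 = -13.6057 × 8²/11² = -7.1964033 eV
|E_11| = 7.1964033 eV

Convert to Joules:
KE = 7.1964033 eV × (1.602177 × 10⁻¹⁹ J/eV) = 1.152991e-18 J

Using KE = ½mv²:
v = √(2·KE/m_e)
v = √(2 × 1.152991e-18 J / 9.10938 × 10⁻³¹ kg)
v = 1.5910e+06 m/s

This is approximately 0.531% the speed of light.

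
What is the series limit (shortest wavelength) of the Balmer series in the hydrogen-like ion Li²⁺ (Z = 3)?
40.50067 nm

The series limit corresponds to the transition from n = ∞ to n = 2.
This is the highest energy (shortest wavelength) transition in the Balmer series.

E_∞ = 0 eV
E_2 = -13.6057 × 3² / 2² = -30.6128250 eV

Energy at series limit:
ΔE = E_∞ - E_2 = 0 - (-30.6128250) = 30.6128250 eV
λ = hc/E = 1239.84 eV·nm / 30.6128250 eV = 40.50067 nm

This energy equals the ionization energy from the n = 2 state of Li²⁺.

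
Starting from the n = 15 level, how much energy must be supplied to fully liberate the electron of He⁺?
0.242 eV

The ionization energy is the energy needed to remove the electron completely (n → ∞).

For a hydrogen-like ion with Z = 2, E_n = -13.6057 Z² / n² eV.

At n = 15: E_15 = -13.6057 × 2² / 15² = -0.241879 eV
At n = ∞: E_∞ = 0 eV

Ionization energy = E_∞ - E_15 = 0 - (-0.241879) = 0.241879 eV
Ionization energy ≈ 0.242 eV

This is also called the binding energy of the electron in state n = 15.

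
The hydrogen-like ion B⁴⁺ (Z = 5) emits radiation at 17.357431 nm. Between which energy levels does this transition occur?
n = 5 → n = 2

First, find the photon energy from the wavelength (hc = 1239.84 eV·nm):
E = hc/λ = 1239.84 eV·nm / 17.357431 nm = 71.429925 eV

The energy levels of B⁴⁺ satisfy E_n = -13.6057 × 5² / n² eV, so an emission n_i → n_f releases
ΔE = 13.6057 × 5² × (1/n_f² − 1/n_i²) eV.

Setting ΔE equal to the photon energy:
1/n_f² − 1/n_i² = 71.429925 / (13.6057 × 5²) = 0.21000000

Since 1/n_i² must be positive, we need 1/n_f² > 0.21000000, i.e. n_f ≤ 2. For each allowed n_f, solve n_i = (1/n_f² − 0.21000000)^(−1/2) and check whether it is a whole number:
  n_f = 1: 1/n_i² = 1.00000000 − 0.21000000 = 0.79000000 → n_i = 1.125  (not an integer) ✗
  n_f = 2: 1/n_i² = 0.25000000 − 0.21000000 = 0.04000000 → n_i = 5.000  → integer, n_i = 5 ✓

Only n_f = 2 gives an integer upper level, n_i = 5.

The transition is from n = 5 to n = 2 (emission).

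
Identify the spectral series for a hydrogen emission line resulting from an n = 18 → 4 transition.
Brackett series

The spectral series in hydrogen are named based on the final (lower) energy level:
- Lyman series: n_final = 1 (ultraviolet)
- Balmer series: n_final = 2 (visible/near-UV)
- Paschen series: n_final = 3 (infrared)
- Brackett series: n_final = 4 (infrared)
- Pfund series: n_final = 5 (far infrared)

Since this transition ends at n = 4, it belongs to the Brackett series.

For reference, this 18 → 4 line has photon energy
ΔE = 13.6057 eV × (1/4² - 1/18²) = 0.80836334877 eV,
corresponding to wavelength λ = hc/ΔE = 1239.84 eV·nm / 0.80836334877 eV = 1533.76573 nm in the infrared region.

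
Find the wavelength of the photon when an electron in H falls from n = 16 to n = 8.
7776.12912 nm

First, find the transition energy using E_n = -13.6057 / n² eV:
E_16 = -13.6057 / 16² = -0.05314726563 eV
E_8 = -13.6057 / 8² = -0.21258906250 eV

Photon energy: |ΔE| = |E_8 - E_16| = 0.15944179687 eV

Convert to wavelength using E = hc/λ with hc = 1239.84 eV·nm:
λ = hc/E = 1239.84 eV·nm / 0.15944179687 eV
λ = 7776.12912 nm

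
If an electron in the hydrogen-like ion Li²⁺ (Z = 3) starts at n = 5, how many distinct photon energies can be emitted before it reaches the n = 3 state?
3

The electron can occupy levels n = 3, 4, ..., 5 during de-excitation — that is m = 5 - 3 + 1 = 3 distinct levels.

The number of distinct spectral lines equals the number of ways to choose 2 of these m levels (each pair gives one possible emission transition):

Number of lines = m(m-1)/2 = 3×2/2 = 3

These correspond to all possible transitions between the 3 levels:
5 → 4, 5 → 3, 4 → 3

Each transition produces a photon with a unique energy (and thus wavelength). This count does not depend on Z.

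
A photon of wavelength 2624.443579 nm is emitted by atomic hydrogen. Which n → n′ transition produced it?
n = 6 → n = 4

First, find the photon energy from the wavelength (hc = 1239.84 eV·nm):
E = hc/λ = 1239.84 eV·nm / 2624.443579 nm = 0.47242014 eV

The energy levels of hydrogen satisfy E_n = -13.6057 / n² eV, so an emission n_i → n_f releases
ΔE = 13.6057 × (1/n_f² − 1/n_i²) eV.

Setting ΔE equal to the photon energy:
1/n_f² − 1/n_i² = 0.47242014 / 13.6057 = 0.034722222

Since 1/n_i² must be positive, we need 1/n_f² > 0.034722222, i.e. n_f ≤ 5. For each allowed n_f, solve n_i = (1/n_f² − 0.034722222)^(−1/2) and check whether it is a whole number:
  n_f = 1: 1/n_i² = 1.000000000 − 0.034722222 = 0.965277778 → n_i = 1.018  (not an integer) ✗
  n_f = 2: 1/n_i² = 0.250000000 − 0.034722222 = 0.215277778 → n_i = 2.155  (not an integer) ✗
  n_f = 3: 1/n_i² = 0.111111111 − 0.034722222 = 0.076388889 → n_i = 3.618  (not an integer) ✗
  n_f = 4: 1/n_i² = 0.062500000 − 0.034722222 = 0.027777778 → n_i = 6.000  → integer, n_i = 6 ✓
  n_f = 5: 1/n_i² = 0.040000000 − 0.034722222 = 0.005277778 → n_i = 13.765  (not an integer) ✗

Only n_f = 4 gives an integer upper level, n_i = 6.

The transition is from n = 6 to n = 4 (emission).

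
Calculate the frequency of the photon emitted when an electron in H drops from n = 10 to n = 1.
3.25695e+15 Hz

First, find the transition energy:
E_10 = -13.6057 / 10² = -0.1360570 eV
E_1 = -13.6057 / 1² = -13.6057000 eV
|ΔE| = |E_1 - E_10| = 13.4696430 eV

Convert to Joules: E = 13.4696430 eV × (1.602177 × 10⁻¹⁹ J/eV) = 2.1580752e-18 J

Using E = hf:
f = E/h = 2.1580752e-18 J / (6.62607 × 10⁻³⁴ J·s)
f = 3.25695e+15 Hz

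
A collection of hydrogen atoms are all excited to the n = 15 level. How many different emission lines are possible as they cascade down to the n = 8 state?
28

The electron can occupy levels n = 8, 9, ..., 15 during de-excitation — that is m = 15 - 8 + 1 = 8 distinct levels.

The number of distinct spectral lines equals the number of ways to choose 2 of these m levels (each pair gives one possible emission transition):

Number of lines = m(m-1)/2 = 8×7/2 = 28

These correspond to all possible transitions between the 8 levels:
15 → 14, 15 → 13, 15 → 12, 15 → 11, 15 → 10, 15 → 9, 15 → 8, 14 → 13...

Each transition produces a photon with a unique energy (and thus wavelength). This count does not depend on Z.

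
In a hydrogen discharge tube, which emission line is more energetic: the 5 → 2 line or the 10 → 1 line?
10 → 1

Calculate the energy for each transition:

Transition 5 → 2:
ΔE₁ = |E_2 - E_5| = |-13.6057/2² - (-13.6057/5²)|
ΔE₁ = |-3.4014250000 - (-0.5442280000)| = 2.8571970 eV

Transition 10 → 1:
ΔE₂ = |E_1 - E_10| = |-13.6057/1² - (-13.6057/10²)|
ΔE₂ = |-13.6057000000 - (-0.1360570000)| = 13.4696430 eV

Since 13.4696430 eV > 2.8571970 eV, the transition 10 → 1 emits the more energetic photon.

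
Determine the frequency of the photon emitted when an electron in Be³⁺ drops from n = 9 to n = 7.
4.2439e+14 Hz

First, find the transition energy:
E_9 = -13.6057 × 4² / 9² = -2.6875457 eV
E_7 = -13.6057 × 4² / 7² = -4.4426776 eV
|ΔE| = |E_7 - E_9| = 1.7551319 eV

Convert to Joules: E = 1.7551319 eV × (1.602177 × 10⁻¹⁹ J/eV) = 2.812032e-19 J

Using E = hf:
f = E/h = 2.812032e-19 J / (6.62607 × 10⁻³⁴ J·s)
f = 4.2439e+14 Hz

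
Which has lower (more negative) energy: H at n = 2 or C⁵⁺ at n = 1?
C⁵⁺ at n = 1 (E = -489.80520 eV)

Using E_n = -13.6057 Z² / n² eV:

H (Z = 1) at n = 2:
E = -13.6057 × 1² / 2² = -13.6057 × 1 / 4 = -3.40142500 eV

C⁵⁺ (Z = 6) at n = 1:
E = -13.6057 × 6² / 1² = -13.6057 × 36 / 1 = -489.80520000 eV

Since -489.80520000 eV < -3.40142500 eV,
C⁵⁺ at n = 1 is more tightly bound (requires more energy to ionize).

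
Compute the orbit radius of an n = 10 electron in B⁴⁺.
1.058354 nm (or 10.583544 Å)

The Bohr radius formula is:
r_n = n² a₀ / Z

where a₀ = 0.052917721 nm is the Bohr radius.

For B⁴⁺ (Z = 5) at n = 10:
r_10 = 10² × 0.052917721 nm / 5
r_10 = 100 × 0.052917721 nm / 5
r_10 = 5.2917721 nm / 5
r_10 = 1.058354 nm

The electron orbits at approximately 1.058354 nm from the nucleus.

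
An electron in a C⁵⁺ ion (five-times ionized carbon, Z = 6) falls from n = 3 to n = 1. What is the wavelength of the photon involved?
2.848 nm

First, find the transition energy using E_n = -13.6057 Z² / n² eV:
E_3 = -13.6057 × 6² / 3² = -54.42280 eV
E_1 = -13.6057 × 6² / 1² = -489.80520 eV

Photon energy: |ΔE| = |E_1 - E_3| = 435.38240 eV

Convert to wavelength using E = hc/λ with hc = 1239.84 eV·nm:
λ = hc/E = 1239.84 eV·nm / 435.38240 eV
λ = 2.848 nm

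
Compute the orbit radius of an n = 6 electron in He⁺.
0.9525 nm (or 9.5252 Å)

The Bohr radius formula is:
r_n = n² a₀ / Z

where a₀ = 0.0529177 nm is the Bohr radius.

For He⁺ (Z = 2) at n = 6:
r_6 = 6² × 0.0529177 nm / 2
r_6 = 36 × 0.0529177 nm / 2
r_6 = 1.90504 nm / 2
r_6 = 0.9525 nm

The electron orbits at approximately 0.9525 nm from the nucleus.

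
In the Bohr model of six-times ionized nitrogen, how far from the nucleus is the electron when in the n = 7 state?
0.3704 nm (or 3.7042 Å)

The Bohr radius formula is:
r_n = n² a₀ / Z

where a₀ = 0.0529177 nm is the Bohr radius.

For N⁶⁺ (Z = 7) at n = 7:
r_7 = 7² × 0.0529177 nm / 7
r_7 = 49 × 0.0529177 nm / 7
r_7 = 2.59297 nm / 7
r_7 = 0.3704 nm

The electron orbits at approximately 0.3704 nm from the nucleus.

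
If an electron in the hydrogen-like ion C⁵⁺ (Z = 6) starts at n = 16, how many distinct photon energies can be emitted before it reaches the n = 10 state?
21

The electron can occupy levels n = 10, 11, ..., 16 during de-excitation — that is m = 16 - 10 + 1 = 7 distinct levels.

The number of distinct spectral lines equals the number of ways to choose 2 of these m levels (each pair gives one possible emission transition):

Number of lines = m(m-1)/2 = 7×6/2 = 21

These correspond to all possible transitions between the 7 levels:
16 → 15, 16 → 14, 16 → 13, 16 → 12, 16 → 11, 16 → 10, 15 → 14, 15 → 13...

Each transition produces a photon with a unique energy (and thus wavelength). This count does not depend on Z.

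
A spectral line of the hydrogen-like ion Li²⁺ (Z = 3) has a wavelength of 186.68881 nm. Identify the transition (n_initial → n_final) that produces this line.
n = 11 → n = 4

First, find the photon energy from the wavelength (hc = 1239.84 eV·nm):
E = hc/λ = 1239.84 eV·nm / 186.68881 nm = 6.6412122 eV

The energy levels of Li²⁺ satisfy E_n = -13.6057 × 3² / n² eV, so an emission n_i → n_f releases
ΔE = 13.6057 × 3² × (1/n_f² − 1/n_i²) eV.

Setting ΔE equal to the photon energy:
1/n_f² − 1/n_i² = 6.6412122 / (13.6057 × 3²) = 0.054235539

Since 1/n_i² must be positive, we need 1/n_f² > 0.054235539, i.e. n_f ≤ 4. For each allowed n_f, solve n_i = (1/n_f² − 0.054235539)^(−1/2) and check whether it is a whole number:
  n_f = 1: 1/n_i² = 1.000000000 − 0.054235539 = 0.945764461 → n_i = 1.028  (not an integer) ✗
  n_f = 2: 1/n_i² = 0.250000000 − 0.054235539 = 0.195764461 → n_i = 2.260  (not an integer) ✗
  n_f = 3: 1/n_i² = 0.111111111 − 0.054235539 = 0.056875572 → n_i = 4.193  (not an integer) ✗
  n_f = 4: 1/n_i² = 0.062500000 − 0.054235539 = 0.008264461 → n_i = 11.000  → integer, n_i = 11 ✓

Only n_f = 4 gives an integer upper level, n_i = 11.

The transition is from n = 11 to n = 4 (emission).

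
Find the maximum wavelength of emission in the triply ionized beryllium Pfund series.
465.99 nm

The longest wavelength corresponds to the smallest energy transition in the series.
The Pfund series has all transitions ending at n_f = 5.

For Be³⁺ (Z = 4), the first line (α-line) is the jump from n = 6 to n = 5:
E_6 = -13.6057 × 4² / 6² = -6.046978 eV
E_5 = -13.6057 × 4² / 5² = -8.707648 eV
ΔE = E_6 - E_5 = 2.660670 eV

λ = hc/E = 1239.84 eV·nm / 2.660670 eV
λ = 465.99 nm

This is the α-line of the Pfund series in Be³⁺.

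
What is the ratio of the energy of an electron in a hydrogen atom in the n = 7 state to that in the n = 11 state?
2.469388

Using E_n = -13.6057 Z² / n² eV with Z = 1:

E_7 = -13.6057 / 7² = -13.6057 / 49 = -0.277667346939 eV
E_11 = -13.6057 / 11² = -13.6057 / 121 = -0.112443801653 eV

The ratio is:
E_7/E_11 = (-0.277667346939) / (-0.112443801653)
E_7/E_11 = (-13.6057/49) / (-13.6057/121)
E_7/E_11 = 121/49
E_7/E_11 = 2.469388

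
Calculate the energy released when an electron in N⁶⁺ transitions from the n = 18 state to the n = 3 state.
72.0178 eV

The energy levels are E_n = -13.6057 Z² eV / n².

Energy at n = 18: E_18 = -13.6057 × 7² / 18² = -2.0576522 eV
Energy at n = 3: E_3 = -13.6057 × 7² / 3² = -74.0754778 eV

For emission (electron falling to lower state), the photon energy is:
E_photon = E_18 - E_3 = |-2.0576522 - (-74.0754778)|
E_photon = 72.0178 eV

This energy is carried away by the emitted photon.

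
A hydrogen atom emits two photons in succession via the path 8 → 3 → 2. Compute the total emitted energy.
3.18884 eV

The energy levels of hydrogen are E_n = -13.6057 / n² eV.

First transition (8 → 3):
ΔE₁ = |E_3 - E_8|
ΔE₁ = |-1.51174444444 - (-0.21258906250)| = 1.29915538 eV

Second transition (3 → 2):
ΔE₂ = |E_2 - E_3|
ΔE₂ = |-3.40142500000 - (-1.51174444444)| = 1.88968056 eV

Total energy released:
E_total = ΔE₁ + ΔE₂ = 1.29915538 + 1.88968056 = 3.18884 eV

Note: This equals the direct transition 8 → 2: 3.18884 eV ✓
Energy is conserved regardless of the path taken.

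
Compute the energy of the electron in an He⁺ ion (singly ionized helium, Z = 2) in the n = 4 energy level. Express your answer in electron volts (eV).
-3.40143 eV

The energy levels of a hydrogen-like atom are given by:
E_n = -13.6057 Z² / n² eV  (with Z = 2 for He⁺)

For n = 4:
E_4 = -13.6057 × 2² / 4²
E_4 = -13.6057 × 4 / 16
E_4 = -3.40143 eV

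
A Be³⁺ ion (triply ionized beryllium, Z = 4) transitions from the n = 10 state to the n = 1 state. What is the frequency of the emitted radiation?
5.211e+16 Hz

First, find the transition energy:
E_10 = -13.6057 × 4² / 10² = -2.1769120 eV
E_1 = -13.6057 × 4² / 1² = -217.6912000 eV
|ΔE| = |E_1 - E_10| = 215.5142880 eV

Convert to Joules: E = 215.5142880 eV × (1.602177 × 10⁻¹⁹ J/eV) = 3.45292e-17 J

Using E = hf:
f = E/h = 3.45292e-17 J / (6.62607 × 10⁻³⁴ J·s)
f = 5.211e+16 Hz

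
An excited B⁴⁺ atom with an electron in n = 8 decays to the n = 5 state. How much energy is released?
8.290973 eV

The energy levels are E_n = -13.6057 Z² eV / n².

Energy at n = 8: E_8 = -13.6057 × 5² / 8² = -5.314726563 eV
Energy at n = 5: E_5 = -13.6057 × 5² / 5² = -13.605700000 eV

For emission (electron falling to lower state), the photon energy is:
E_photon = E_8 - E_5 = |-5.314726563 - (-13.605700000)|
E_photon = 8.290973 eV

This energy is carried away by the emitted photon.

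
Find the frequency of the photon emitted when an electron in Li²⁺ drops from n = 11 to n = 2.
7.157e+15 Hz

First, find the transition energy:
E_11 = -13.6057 × 3² / 11² = -1.0119942 eV
E_2 = -13.6057 × 3² / 2² = -30.6128250 eV
|ΔE| = |E_2 - E_11| = 29.6008308 eV

Convert to Joules: E = 29.6008308 eV × (1.602177 × 10⁻¹⁹ J/eV) = 4.74258e-18 J

Using E = hf:
f = E/h = 4.74258e-18 J / (6.62607 × 10⁻³⁴ J·s)
f = 7.157e+15 Hz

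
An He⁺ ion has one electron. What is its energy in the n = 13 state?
-0.3220 eV

For hydrogen-like ions, the energy levels scale with Z²:
E_n = -13.6057 Z² / n² eV

For He⁺ (Z = 2) at n = 13:
E_13 = -13.6057 × 2² / 13²
E_13 = -13.6057 × 4 / 169
E_13 = -54.4228 / 169
E_13 = -0.3220 eV

The energy is 4 times more negative than hydrogen at the same n due to the stronger nuclear charge.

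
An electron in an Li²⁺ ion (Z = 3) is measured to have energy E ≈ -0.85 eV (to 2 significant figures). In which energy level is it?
n = 12

The exact energy levels follow E_n = -13.6057 Z² / n² eV with Z = 3.

The measured value (-0.85 eV) is reported to only 2 significant figures, so we must test candidate n values and see which one matches to that precision.

Candidate energies:
  n = 10:  E = -13.6057 × 3² / 10² = -1.22451 eV
  n = 11:  E = -13.6057 × 3² / 11² = -1.01199 eV
  n = 12:  E = -13.6057 × 3² / 12² = -0.85036 eV  ← matches
  n = 13:  E = -13.6057 × 3² / 13² = -0.72456 eV
  n = 14:  E = -13.6057 × 3² / 14² = -0.62475 eV

Checking against the measurement of -0.85 eV (2 sig figs), only n = 12 agrees:
E_12 = -0.85036 eV, which rounds to -0.85 eV ✓

Therefore n = 12.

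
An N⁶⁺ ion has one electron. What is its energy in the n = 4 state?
-41.667 eV

For hydrogen-like ions, the energy levels scale with Z²:
E_n = -13.6057 Z² / n² eV

For N⁶⁺ (Z = 7) at n = 4:
E_4 = -13.6057 × 7² / 4²
E_4 = -13.6057 × 49 / 16
E_4 = -666.6793 / 16
E_4 = -41.667 eV

The energy is 49 times more negative than hydrogen at the same n due to the stronger nuclear charge.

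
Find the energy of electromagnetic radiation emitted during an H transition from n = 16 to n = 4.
0.79721 eV

The energy levels are E_n = -13.6057 eV / n².

Energy at n = 16: E_16 = -13.6057 / 16² = -0.05314727 eV
Energy at n = 4: E_4 = -13.6057 / 4² = -0.85035625 eV

For emission (electron falling to lower state), the photon energy is:
E_photon = E_16 - E_4 = |-0.05314727 - (-0.85035625)|
E_photon = 0.79721 eV

This energy is carried away by the emitted photon.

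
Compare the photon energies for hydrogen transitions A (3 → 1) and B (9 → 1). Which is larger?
9 → 1

Calculate the energy for each transition:

Transition 3 → 1:
ΔE₁ = |E_1 - E_3| = |-13.6057/1² - (-13.6057/3²)|
ΔE₁ = |-13.60570000 - (-1.51174444)| = 12.09396 eV

Transition 9 → 1:
ΔE₂ = |E_1 - E_9| = |-13.6057/1² - (-13.6057/9²)|
ΔE₂ = |-13.60570000 - (-0.16797160)| = 13.43773 eV

Since 13.43773 eV > 12.09396 eV, the transition 9 → 1 emits the more energetic photon.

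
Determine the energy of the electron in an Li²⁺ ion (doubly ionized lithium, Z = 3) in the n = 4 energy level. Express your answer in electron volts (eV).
-7.6532 eV

The energy levels of a hydrogen-like atom are given by:
E_n = -13.6057 Z² / n² eV  (with Z = 3 for Li²⁺)

For n = 4:
E_4 = -13.6057 × 3² / 4²
E_4 = -13.6057 × 9 / 16
E_4 = -7.6532 eV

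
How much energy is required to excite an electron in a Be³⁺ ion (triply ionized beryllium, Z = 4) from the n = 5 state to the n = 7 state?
4.265 eV

The energy levels of a hydrogen-like atom are E_n = -13.6057 Z² eV / n².

Energy at n = 5: E_5 = -13.6057 × 4² / 5² = -8.707648 eV
Energy at n = 7: E_7 = -13.6057 × 4² / 7² = -4.442678 eV

The excitation energy is the difference:
ΔE = E_7 - E_5
ΔE = -4.442678 - (-8.707648)
ΔE = 4.265 eV

Since this is positive, energy must be absorbed (photon absorption).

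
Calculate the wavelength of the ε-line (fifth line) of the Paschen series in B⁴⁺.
38.1737 nm

The lines of a series are numbered from the longest wavelength (smallest ΔE) outward; the fifth line is the transition from n = n_f + 5 to n_f.
The Paschen series has all transitions ending at n_f = 3.

For B⁴⁺ (Z = 5), the fifth line (ε-line) is the jump from n = 8 to n = 3:
E_8 = -13.6057 × 5² / 8² = -5.314727 eV
E_3 = -13.6057 × 5² / 3² = -37.793611 eV
ΔE = E_8 - E_3 = 32.478884 eV

λ = hc/E = 1239.84 eV·nm / 32.478884 eV
λ = 38.1737 nm

This is the ε-line of the Paschen series in B⁴⁺.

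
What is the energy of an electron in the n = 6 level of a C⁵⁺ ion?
-13.605700 eV

For hydrogen-like ions, the energy levels scale with Z²:
E_n = -13.6057 Z² / n² eV

For C⁵⁺ (Z = 6) at n = 6:
E_6 = -13.6057 × 6² / 6²
E_6 = -13.6057 × 36 / 36
E_6 = -489.8052 / 36
E_6 = -13.605700 eV

The energy is 36 times more negative than hydrogen at the same n due to the stronger nuclear charge.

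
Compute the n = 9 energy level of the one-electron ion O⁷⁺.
-10.75 eV

For hydrogen-like ions, the energy levels scale with Z²:
E_n = -13.6057 Z² / n² eV

For O⁷⁺ (Z = 8) at n = 9:
E_9 = -13.6057 × 8² / 9²
E_9 = -13.6057 × 64 / 81
E_9 = -870.7648 / 81
E_9 = -10.75 eV

The energy is 64 times more negative than hydrogen at the same n due to the stronger nuclear charge.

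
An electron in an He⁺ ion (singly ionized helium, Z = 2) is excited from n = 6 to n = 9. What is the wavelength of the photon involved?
1476.2495 nm

First, find the transition energy using E_n = -13.6057 Z² / n² eV:
E_6 = -13.6057 × 2² / 6² = -1.5117444444 eV
E_9 = -13.6057 × 2² / 9² = -0.6718864198 eV

Photon energy: |ΔE| = |E_9 - E_6| = 0.8398580246 eV

Convert to wavelength using E = hc/λ with hc = 1239.84 eV·nm:
λ = hc/E = 1239.84 eV·nm / 0.8398580246 eV
λ = 1476.2495 nm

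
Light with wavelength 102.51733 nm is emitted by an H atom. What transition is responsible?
n = 3 → n = 1

First, find the photon energy from the wavelength (hc = 1239.84 eV·nm):
E = hc/λ = 1239.84 eV·nm / 102.51733 nm = 12.093955 eV

The energy levels of hydrogen satisfy E_n = -13.6057 / n² eV, so an emission n_i → n_f releases
ΔE = 13.6057 × (1/n_f² − 1/n_i²) eV.

Setting ΔE equal to the photon energy:
1/n_f² − 1/n_i² = 12.093955 / 13.6057 = 0.88888885

Since 1/n_i² must be positive, we need 1/n_f² > 0.88888885, i.e. n_f ≤ 1. For each allowed n_f, solve n_i = (1/n_f² − 0.88888885)^(−1/2) and check whether it is a whole number:
  n_f = 1: 1/n_i² = 1.00000000 − 0.88888885 = 0.11111115 → n_i = 3.000  → integer, n_i = 3 ✓

Only n_f = 1 gives an integer upper level, n_i = 3.

The transition is from n = 3 to n = 1 (emission).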